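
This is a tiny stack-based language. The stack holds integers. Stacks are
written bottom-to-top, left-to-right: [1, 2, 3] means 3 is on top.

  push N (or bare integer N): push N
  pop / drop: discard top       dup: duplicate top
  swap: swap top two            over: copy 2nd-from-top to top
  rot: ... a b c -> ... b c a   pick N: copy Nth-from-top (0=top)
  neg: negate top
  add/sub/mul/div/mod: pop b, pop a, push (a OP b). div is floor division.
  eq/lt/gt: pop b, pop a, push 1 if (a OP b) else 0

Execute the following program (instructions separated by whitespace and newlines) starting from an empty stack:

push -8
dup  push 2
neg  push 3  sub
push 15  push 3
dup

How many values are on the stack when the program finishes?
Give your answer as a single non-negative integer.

Answer: 6

Derivation:
After 'push -8': stack = [-8] (depth 1)
After 'dup': stack = [-8, -8] (depth 2)
After 'push 2': stack = [-8, -8, 2] (depth 3)
After 'neg': stack = [-8, -8, -2] (depth 3)
After 'push 3': stack = [-8, -8, -2, 3] (depth 4)
After 'sub': stack = [-8, -8, -5] (depth 3)
After 'push 15': stack = [-8, -8, -5, 15] (depth 4)
After 'push 3': stack = [-8, -8, -5, 15, 3] (depth 5)
After 'dup': stack = [-8, -8, -5, 15, 3, 3] (depth 6)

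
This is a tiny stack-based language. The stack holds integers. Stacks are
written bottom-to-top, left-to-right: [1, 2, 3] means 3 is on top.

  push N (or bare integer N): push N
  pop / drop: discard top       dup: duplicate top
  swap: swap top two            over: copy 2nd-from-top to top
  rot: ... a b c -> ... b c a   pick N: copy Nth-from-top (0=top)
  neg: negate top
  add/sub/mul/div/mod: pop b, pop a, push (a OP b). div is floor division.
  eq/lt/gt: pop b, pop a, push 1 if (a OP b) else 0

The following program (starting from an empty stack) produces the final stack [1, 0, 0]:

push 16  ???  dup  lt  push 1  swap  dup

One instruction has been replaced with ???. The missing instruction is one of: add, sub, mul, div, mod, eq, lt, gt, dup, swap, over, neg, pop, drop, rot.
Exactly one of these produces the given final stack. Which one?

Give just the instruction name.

Answer: neg

Derivation:
Stack before ???: [16]
Stack after ???:  [-16]
The instruction that transforms [16] -> [-16] is: neg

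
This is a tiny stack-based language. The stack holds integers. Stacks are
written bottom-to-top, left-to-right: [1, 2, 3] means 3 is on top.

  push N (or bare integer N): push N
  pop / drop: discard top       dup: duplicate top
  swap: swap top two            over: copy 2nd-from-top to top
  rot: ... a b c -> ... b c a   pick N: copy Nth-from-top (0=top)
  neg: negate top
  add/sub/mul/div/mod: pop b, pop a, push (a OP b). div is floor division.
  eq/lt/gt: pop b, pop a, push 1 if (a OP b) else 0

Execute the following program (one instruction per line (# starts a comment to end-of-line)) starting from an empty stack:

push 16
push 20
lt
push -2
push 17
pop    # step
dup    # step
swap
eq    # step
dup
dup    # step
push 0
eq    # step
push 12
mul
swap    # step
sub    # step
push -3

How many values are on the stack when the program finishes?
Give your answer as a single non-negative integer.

Answer: 4

Derivation:
After 'push 16': stack = [16] (depth 1)
After 'push 20': stack = [16, 20] (depth 2)
After 'lt': stack = [1] (depth 1)
After 'push -2': stack = [1, -2] (depth 2)
After 'push 17': stack = [1, -2, 17] (depth 3)
After 'pop': stack = [1, -2] (depth 2)
After 'dup': stack = [1, -2, -2] (depth 3)
After 'swap': stack = [1, -2, -2] (depth 3)
After 'eq': stack = [1, 1] (depth 2)
After 'dup': stack = [1, 1, 1] (depth 3)
After 'dup': stack = [1, 1, 1, 1] (depth 4)
After 'push 0': stack = [1, 1, 1, 1, 0] (depth 5)
After 'eq': stack = [1, 1, 1, 0] (depth 4)
After 'push 12': stack = [1, 1, 1, 0, 12] (depth 5)
After 'mul': stack = [1, 1, 1, 0] (depth 4)
After 'swap': stack = [1, 1, 0, 1] (depth 4)
After 'sub': stack = [1, 1, -1] (depth 3)
After 'push -3': stack = [1, 1, -1, -3] (depth 4)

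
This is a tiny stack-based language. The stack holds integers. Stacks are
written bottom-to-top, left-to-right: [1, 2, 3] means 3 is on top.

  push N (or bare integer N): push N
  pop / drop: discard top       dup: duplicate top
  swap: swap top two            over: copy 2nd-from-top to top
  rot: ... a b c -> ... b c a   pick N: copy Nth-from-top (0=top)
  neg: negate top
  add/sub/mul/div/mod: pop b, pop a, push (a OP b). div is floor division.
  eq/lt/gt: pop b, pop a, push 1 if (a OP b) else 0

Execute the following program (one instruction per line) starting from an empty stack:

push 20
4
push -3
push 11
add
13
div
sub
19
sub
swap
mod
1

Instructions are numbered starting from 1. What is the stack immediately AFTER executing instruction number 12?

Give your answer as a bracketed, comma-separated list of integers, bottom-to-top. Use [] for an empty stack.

Step 1 ('push 20'): [20]
Step 2 ('4'): [20, 4]
Step 3 ('push -3'): [20, 4, -3]
Step 4 ('push 11'): [20, 4, -3, 11]
Step 5 ('add'): [20, 4, 8]
Step 6 ('13'): [20, 4, 8, 13]
Step 7 ('div'): [20, 4, 0]
Step 8 ('sub'): [20, 4]
Step 9 ('19'): [20, 4, 19]
Step 10 ('sub'): [20, -15]
Step 11 ('swap'): [-15, 20]
Step 12 ('mod'): [5]

Answer: [5]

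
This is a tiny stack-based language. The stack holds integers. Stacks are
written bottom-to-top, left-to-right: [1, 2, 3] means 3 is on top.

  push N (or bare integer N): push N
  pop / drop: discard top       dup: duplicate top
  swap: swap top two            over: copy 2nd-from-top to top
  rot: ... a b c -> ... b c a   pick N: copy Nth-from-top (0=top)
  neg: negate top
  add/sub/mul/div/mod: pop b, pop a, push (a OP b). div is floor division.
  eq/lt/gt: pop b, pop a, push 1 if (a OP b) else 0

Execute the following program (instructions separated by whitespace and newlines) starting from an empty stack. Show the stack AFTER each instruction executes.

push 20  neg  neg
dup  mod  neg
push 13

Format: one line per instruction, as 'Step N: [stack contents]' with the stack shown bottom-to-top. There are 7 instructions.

Step 1: [20]
Step 2: [-20]
Step 3: [20]
Step 4: [20, 20]
Step 5: [0]
Step 6: [0]
Step 7: [0, 13]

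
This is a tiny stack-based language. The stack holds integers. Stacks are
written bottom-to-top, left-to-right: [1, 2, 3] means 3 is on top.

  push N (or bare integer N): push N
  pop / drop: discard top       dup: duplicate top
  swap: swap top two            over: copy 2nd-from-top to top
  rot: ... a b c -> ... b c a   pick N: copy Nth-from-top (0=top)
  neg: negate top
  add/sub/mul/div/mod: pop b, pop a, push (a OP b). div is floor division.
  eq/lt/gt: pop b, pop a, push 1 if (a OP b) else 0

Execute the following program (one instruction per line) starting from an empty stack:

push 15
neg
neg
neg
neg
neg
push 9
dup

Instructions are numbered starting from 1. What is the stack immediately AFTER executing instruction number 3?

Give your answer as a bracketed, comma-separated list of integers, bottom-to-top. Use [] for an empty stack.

Step 1 ('push 15'): [15]
Step 2 ('neg'): [-15]
Step 3 ('neg'): [15]

Answer: [15]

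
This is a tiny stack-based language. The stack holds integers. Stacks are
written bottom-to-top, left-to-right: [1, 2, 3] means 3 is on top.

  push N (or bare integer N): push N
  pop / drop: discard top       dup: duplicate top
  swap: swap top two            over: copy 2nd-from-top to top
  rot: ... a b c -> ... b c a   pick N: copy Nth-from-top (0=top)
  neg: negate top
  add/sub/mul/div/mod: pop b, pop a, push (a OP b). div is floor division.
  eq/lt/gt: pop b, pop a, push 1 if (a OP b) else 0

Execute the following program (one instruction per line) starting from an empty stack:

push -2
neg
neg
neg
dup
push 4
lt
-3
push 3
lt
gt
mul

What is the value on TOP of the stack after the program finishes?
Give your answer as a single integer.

Answer: 0

Derivation:
After 'push -2': [-2]
After 'neg': [2]
After 'neg': [-2]
After 'neg': [2]
After 'dup': [2, 2]
After 'push 4': [2, 2, 4]
After 'lt': [2, 1]
After 'push -3': [2, 1, -3]
After 'push 3': [2, 1, -3, 3]
After 'lt': [2, 1, 1]
After 'gt': [2, 0]
After 'mul': [0]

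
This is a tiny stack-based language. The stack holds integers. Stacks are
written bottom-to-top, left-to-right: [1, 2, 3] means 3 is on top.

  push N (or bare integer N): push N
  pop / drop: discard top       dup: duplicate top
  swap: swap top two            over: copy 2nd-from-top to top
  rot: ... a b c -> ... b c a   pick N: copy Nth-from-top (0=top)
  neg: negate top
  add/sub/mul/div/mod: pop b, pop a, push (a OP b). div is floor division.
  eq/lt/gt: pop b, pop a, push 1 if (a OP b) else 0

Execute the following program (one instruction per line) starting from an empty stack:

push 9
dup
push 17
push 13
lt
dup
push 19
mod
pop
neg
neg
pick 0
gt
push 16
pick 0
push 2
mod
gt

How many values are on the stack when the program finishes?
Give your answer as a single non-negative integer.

After 'push 9': stack = [9] (depth 1)
After 'dup': stack = [9, 9] (depth 2)
After 'push 17': stack = [9, 9, 17] (depth 3)
After 'push 13': stack = [9, 9, 17, 13] (depth 4)
After 'lt': stack = [9, 9, 0] (depth 3)
After 'dup': stack = [9, 9, 0, 0] (depth 4)
After 'push 19': stack = [9, 9, 0, 0, 19] (depth 5)
After 'mod': stack = [9, 9, 0, 0] (depth 4)
After 'pop': stack = [9, 9, 0] (depth 3)
After 'neg': stack = [9, 9, 0] (depth 3)
After 'neg': stack = [9, 9, 0] (depth 3)
After 'pick 0': stack = [9, 9, 0, 0] (depth 4)
After 'gt': stack = [9, 9, 0] (depth 3)
After 'push 16': stack = [9, 9, 0, 16] (depth 4)
After 'pick 0': stack = [9, 9, 0, 16, 16] (depth 5)
After 'push 2': stack = [9, 9, 0, 16, 16, 2] (depth 6)
After 'mod': stack = [9, 9, 0, 16, 0] (depth 5)
After 'gt': stack = [9, 9, 0, 1] (depth 4)

Answer: 4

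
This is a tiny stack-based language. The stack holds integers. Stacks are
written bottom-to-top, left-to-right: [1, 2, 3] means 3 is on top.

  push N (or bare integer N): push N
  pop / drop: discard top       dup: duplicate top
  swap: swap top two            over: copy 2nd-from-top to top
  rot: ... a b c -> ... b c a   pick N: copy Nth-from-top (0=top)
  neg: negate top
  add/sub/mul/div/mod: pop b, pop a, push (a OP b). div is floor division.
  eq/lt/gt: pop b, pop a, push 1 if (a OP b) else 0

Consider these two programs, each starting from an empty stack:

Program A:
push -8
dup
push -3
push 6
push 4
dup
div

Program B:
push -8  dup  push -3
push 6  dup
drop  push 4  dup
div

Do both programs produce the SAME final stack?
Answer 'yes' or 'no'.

Answer: yes

Derivation:
Program A trace:
  After 'push -8': [-8]
  After 'dup': [-8, -8]
  After 'push -3': [-8, -8, -3]
  After 'push 6': [-8, -8, -3, 6]
  After 'push 4': [-8, -8, -3, 6, 4]
  After 'dup': [-8, -8, -3, 6, 4, 4]
  After 'div': [-8, -8, -3, 6, 1]
Program A final stack: [-8, -8, -3, 6, 1]

Program B trace:
  After 'push -8': [-8]
  After 'dup': [-8, -8]
  After 'push -3': [-8, -8, -3]
  After 'push 6': [-8, -8, -3, 6]
  After 'dup': [-8, -8, -3, 6, 6]
  After 'drop': [-8, -8, -3, 6]
  After 'push 4': [-8, -8, -3, 6, 4]
  After 'dup': [-8, -8, -3, 6, 4, 4]
  After 'div': [-8, -8, -3, 6, 1]
Program B final stack: [-8, -8, -3, 6, 1]
Same: yes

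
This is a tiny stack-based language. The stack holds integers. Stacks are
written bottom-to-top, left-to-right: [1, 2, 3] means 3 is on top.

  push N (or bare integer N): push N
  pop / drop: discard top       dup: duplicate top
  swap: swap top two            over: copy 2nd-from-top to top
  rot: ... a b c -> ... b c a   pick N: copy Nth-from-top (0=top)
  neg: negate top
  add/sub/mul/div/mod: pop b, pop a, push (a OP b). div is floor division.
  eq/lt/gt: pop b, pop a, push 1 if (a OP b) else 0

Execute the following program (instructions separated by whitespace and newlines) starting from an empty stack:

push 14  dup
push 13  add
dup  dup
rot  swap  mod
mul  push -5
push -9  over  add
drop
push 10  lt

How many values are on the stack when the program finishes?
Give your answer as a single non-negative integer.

After 'push 14': stack = [14] (depth 1)
After 'dup': stack = [14, 14] (depth 2)
After 'push 13': stack = [14, 14, 13] (depth 3)
After 'add': stack = [14, 27] (depth 2)
After 'dup': stack = [14, 27, 27] (depth 3)
After 'dup': stack = [14, 27, 27, 27] (depth 4)
After 'rot': stack = [14, 27, 27, 27] (depth 4)
After 'swap': stack = [14, 27, 27, 27] (depth 4)
After 'mod': stack = [14, 27, 0] (depth 3)
After 'mul': stack = [14, 0] (depth 2)
After 'push -5': stack = [14, 0, -5] (depth 3)
After 'push -9': stack = [14, 0, -5, -9] (depth 4)
After 'over': stack = [14, 0, -5, -9, -5] (depth 5)
After 'add': stack = [14, 0, -5, -14] (depth 4)
After 'drop': stack = [14, 0, -5] (depth 3)
After 'push 10': stack = [14, 0, -5, 10] (depth 4)
After 'lt': stack = [14, 0, 1] (depth 3)

Answer: 3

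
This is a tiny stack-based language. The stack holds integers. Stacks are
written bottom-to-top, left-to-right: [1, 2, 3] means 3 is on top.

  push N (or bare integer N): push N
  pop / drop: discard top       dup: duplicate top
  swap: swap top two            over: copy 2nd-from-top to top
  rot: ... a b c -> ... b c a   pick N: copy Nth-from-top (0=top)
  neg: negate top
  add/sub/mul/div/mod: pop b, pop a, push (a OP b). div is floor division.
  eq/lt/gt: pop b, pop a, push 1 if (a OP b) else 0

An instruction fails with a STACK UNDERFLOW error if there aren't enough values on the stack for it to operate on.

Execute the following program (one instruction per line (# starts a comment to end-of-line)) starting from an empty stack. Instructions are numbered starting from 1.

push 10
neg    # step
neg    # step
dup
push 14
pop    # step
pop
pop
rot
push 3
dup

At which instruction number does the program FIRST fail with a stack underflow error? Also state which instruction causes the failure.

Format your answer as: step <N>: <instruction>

Answer: step 9: rot

Derivation:
Step 1 ('push 10'): stack = [10], depth = 1
Step 2 ('neg'): stack = [-10], depth = 1
Step 3 ('neg'): stack = [10], depth = 1
Step 4 ('dup'): stack = [10, 10], depth = 2
Step 5 ('push 14'): stack = [10, 10, 14], depth = 3
Step 6 ('pop'): stack = [10, 10], depth = 2
Step 7 ('pop'): stack = [10], depth = 1
Step 8 ('pop'): stack = [], depth = 0
Step 9 ('rot'): needs 3 value(s) but depth is 0 — STACK UNDERFLOW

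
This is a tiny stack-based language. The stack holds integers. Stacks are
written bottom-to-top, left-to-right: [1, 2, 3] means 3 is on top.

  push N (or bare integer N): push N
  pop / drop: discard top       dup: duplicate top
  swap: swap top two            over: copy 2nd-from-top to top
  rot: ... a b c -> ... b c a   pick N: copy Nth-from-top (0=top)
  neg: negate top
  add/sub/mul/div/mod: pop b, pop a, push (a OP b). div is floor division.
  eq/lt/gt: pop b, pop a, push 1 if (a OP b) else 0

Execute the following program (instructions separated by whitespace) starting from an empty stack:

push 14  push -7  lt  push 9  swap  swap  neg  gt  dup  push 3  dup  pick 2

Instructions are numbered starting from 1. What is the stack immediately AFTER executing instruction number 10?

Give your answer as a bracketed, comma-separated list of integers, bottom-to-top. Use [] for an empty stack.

Answer: [1, 1, 3]

Derivation:
Step 1 ('push 14'): [14]
Step 2 ('push -7'): [14, -7]
Step 3 ('lt'): [0]
Step 4 ('push 9'): [0, 9]
Step 5 ('swap'): [9, 0]
Step 6 ('swap'): [0, 9]
Step 7 ('neg'): [0, -9]
Step 8 ('gt'): [1]
Step 9 ('dup'): [1, 1]
Step 10 ('push 3'): [1, 1, 3]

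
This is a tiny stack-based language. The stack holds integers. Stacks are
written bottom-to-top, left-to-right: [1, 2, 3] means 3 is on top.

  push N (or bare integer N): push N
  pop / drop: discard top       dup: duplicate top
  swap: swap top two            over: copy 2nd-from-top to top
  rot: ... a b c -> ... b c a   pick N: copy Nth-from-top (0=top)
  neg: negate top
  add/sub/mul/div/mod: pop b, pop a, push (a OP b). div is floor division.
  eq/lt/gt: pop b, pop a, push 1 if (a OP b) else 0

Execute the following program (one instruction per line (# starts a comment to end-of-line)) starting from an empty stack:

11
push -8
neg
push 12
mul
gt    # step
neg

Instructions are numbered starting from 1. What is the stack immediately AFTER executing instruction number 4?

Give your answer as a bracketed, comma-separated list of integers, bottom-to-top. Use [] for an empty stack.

Answer: [11, 8, 12]

Derivation:
Step 1 ('11'): [11]
Step 2 ('push -8'): [11, -8]
Step 3 ('neg'): [11, 8]
Step 4 ('push 12'): [11, 8, 12]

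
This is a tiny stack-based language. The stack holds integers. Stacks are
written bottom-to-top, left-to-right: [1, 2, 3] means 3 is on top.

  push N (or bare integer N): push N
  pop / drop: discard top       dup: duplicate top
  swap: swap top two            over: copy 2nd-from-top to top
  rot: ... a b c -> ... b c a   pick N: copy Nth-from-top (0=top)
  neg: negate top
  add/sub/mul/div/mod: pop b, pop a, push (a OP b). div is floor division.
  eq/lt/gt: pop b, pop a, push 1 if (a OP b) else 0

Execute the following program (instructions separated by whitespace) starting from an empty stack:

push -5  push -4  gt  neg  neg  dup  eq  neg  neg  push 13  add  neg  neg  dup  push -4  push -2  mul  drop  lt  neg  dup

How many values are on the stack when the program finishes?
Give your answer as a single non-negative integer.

Answer: 2

Derivation:
After 'push -5': stack = [-5] (depth 1)
After 'push -4': stack = [-5, -4] (depth 2)
After 'gt': stack = [0] (depth 1)
After 'neg': stack = [0] (depth 1)
After 'neg': stack = [0] (depth 1)
After 'dup': stack = [0, 0] (depth 2)
After 'eq': stack = [1] (depth 1)
After 'neg': stack = [-1] (depth 1)
After 'neg': stack = [1] (depth 1)
After 'push 13': stack = [1, 13] (depth 2)
  ...
After 'neg': stack = [-14] (depth 1)
After 'neg': stack = [14] (depth 1)
After 'dup': stack = [14, 14] (depth 2)
After 'push -4': stack = [14, 14, -4] (depth 3)
After 'push -2': stack = [14, 14, -4, -2] (depth 4)
After 'mul': stack = [14, 14, 8] (depth 3)
After 'drop': stack = [14, 14] (depth 2)
After 'lt': stack = [0] (depth 1)
After 'neg': stack = [0] (depth 1)
After 'dup': stack = [0, 0] (depth 2)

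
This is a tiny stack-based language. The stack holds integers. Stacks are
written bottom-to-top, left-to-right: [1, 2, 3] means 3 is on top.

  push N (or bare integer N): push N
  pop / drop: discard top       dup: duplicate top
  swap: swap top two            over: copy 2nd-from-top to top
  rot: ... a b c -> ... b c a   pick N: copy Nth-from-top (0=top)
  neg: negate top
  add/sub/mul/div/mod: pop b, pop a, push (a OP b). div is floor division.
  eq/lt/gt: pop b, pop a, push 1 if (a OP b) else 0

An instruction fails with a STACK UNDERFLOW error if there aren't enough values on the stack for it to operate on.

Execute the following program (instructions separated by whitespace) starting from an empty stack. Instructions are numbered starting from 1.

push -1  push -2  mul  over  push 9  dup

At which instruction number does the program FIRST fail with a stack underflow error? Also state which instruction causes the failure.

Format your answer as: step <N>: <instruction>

Answer: step 4: over

Derivation:
Step 1 ('push -1'): stack = [-1], depth = 1
Step 2 ('push -2'): stack = [-1, -2], depth = 2
Step 3 ('mul'): stack = [2], depth = 1
Step 4 ('over'): needs 2 value(s) but depth is 1 — STACK UNDERFLOW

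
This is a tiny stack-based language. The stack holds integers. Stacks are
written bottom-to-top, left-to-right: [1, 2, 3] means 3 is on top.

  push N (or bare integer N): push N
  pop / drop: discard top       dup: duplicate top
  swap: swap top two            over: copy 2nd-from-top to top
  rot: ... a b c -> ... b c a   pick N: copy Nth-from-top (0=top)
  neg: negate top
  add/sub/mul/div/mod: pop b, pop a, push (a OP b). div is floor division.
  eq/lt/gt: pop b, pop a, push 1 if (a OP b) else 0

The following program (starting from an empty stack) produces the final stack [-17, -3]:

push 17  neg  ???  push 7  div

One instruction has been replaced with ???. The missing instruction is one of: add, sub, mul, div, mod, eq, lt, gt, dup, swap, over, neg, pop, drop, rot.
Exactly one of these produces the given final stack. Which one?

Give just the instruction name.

Answer: dup

Derivation:
Stack before ???: [-17]
Stack after ???:  [-17, -17]
The instruction that transforms [-17] -> [-17, -17] is: dup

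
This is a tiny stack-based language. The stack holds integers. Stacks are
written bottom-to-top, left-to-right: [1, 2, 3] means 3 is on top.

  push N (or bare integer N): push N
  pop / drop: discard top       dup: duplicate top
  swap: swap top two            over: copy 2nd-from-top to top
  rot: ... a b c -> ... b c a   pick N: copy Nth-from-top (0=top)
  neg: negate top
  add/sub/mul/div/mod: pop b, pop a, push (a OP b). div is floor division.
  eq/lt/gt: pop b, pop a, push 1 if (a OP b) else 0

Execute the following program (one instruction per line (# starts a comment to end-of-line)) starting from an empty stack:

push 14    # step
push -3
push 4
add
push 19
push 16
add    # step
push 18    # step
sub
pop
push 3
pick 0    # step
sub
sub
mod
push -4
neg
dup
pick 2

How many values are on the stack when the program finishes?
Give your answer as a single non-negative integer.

After 'push 14': stack = [14] (depth 1)
After 'push -3': stack = [14, -3] (depth 2)
After 'push 4': stack = [14, -3, 4] (depth 3)
After 'add': stack = [14, 1] (depth 2)
After 'push 19': stack = [14, 1, 19] (depth 3)
After 'push 16': stack = [14, 1, 19, 16] (depth 4)
After 'add': stack = [14, 1, 35] (depth 3)
After 'push 18': stack = [14, 1, 35, 18] (depth 4)
After 'sub': stack = [14, 1, 17] (depth 3)
After 'pop': stack = [14, 1] (depth 2)
After 'push 3': stack = [14, 1, 3] (depth 3)
After 'pick 0': stack = [14, 1, 3, 3] (depth 4)
After 'sub': stack = [14, 1, 0] (depth 3)
After 'sub': stack = [14, 1] (depth 2)
After 'mod': stack = [0] (depth 1)
After 'push -4': stack = [0, -4] (depth 2)
After 'neg': stack = [0, 4] (depth 2)
After 'dup': stack = [0, 4, 4] (depth 3)
After 'pick 2': stack = [0, 4, 4, 0] (depth 4)

Answer: 4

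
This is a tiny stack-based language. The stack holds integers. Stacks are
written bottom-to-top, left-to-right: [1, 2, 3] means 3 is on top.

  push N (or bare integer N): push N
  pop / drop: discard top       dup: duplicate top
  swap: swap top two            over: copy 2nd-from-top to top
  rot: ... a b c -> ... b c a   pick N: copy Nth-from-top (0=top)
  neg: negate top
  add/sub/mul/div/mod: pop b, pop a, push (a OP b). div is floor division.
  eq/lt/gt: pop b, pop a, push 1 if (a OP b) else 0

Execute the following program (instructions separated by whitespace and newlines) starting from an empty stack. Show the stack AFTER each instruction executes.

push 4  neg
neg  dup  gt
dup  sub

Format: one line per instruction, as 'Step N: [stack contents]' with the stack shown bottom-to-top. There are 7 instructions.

Step 1: [4]
Step 2: [-4]
Step 3: [4]
Step 4: [4, 4]
Step 5: [0]
Step 6: [0, 0]
Step 7: [0]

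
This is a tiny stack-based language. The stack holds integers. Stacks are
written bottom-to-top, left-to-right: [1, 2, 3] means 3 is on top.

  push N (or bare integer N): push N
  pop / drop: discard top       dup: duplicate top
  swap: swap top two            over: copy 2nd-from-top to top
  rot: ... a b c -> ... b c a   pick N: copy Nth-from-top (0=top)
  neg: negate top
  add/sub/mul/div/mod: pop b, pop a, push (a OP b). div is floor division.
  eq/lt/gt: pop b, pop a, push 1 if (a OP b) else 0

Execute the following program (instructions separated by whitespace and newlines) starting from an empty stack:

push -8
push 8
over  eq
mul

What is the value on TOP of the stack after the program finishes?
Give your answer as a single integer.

Answer: 0

Derivation:
After 'push -8': [-8]
After 'push 8': [-8, 8]
After 'over': [-8, 8, -8]
After 'eq': [-8, 0]
After 'mul': [0]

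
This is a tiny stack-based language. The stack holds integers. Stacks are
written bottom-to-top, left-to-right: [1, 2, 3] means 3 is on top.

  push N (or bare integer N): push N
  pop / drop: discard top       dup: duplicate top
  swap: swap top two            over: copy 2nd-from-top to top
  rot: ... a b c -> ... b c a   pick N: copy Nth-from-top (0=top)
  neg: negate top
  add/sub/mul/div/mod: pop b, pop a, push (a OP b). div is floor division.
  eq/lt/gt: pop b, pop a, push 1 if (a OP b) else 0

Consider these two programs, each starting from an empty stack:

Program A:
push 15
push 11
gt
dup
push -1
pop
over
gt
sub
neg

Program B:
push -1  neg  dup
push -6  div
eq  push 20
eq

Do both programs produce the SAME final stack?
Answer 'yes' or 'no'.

Answer: no

Derivation:
Program A trace:
  After 'push 15': [15]
  After 'push 11': [15, 11]
  After 'gt': [1]
  After 'dup': [1, 1]
  After 'push -1': [1, 1, -1]
  After 'pop': [1, 1]
  After 'over': [1, 1, 1]
  After 'gt': [1, 0]
  After 'sub': [1]
  After 'neg': [-1]
Program A final stack: [-1]

Program B trace:
  After 'push -1': [-1]
  After 'neg': [1]
  After 'dup': [1, 1]
  After 'push -6': [1, 1, -6]
  After 'div': [1, -1]
  After 'eq': [0]
  After 'push 20': [0, 20]
  After 'eq': [0]
Program B final stack: [0]
Same: no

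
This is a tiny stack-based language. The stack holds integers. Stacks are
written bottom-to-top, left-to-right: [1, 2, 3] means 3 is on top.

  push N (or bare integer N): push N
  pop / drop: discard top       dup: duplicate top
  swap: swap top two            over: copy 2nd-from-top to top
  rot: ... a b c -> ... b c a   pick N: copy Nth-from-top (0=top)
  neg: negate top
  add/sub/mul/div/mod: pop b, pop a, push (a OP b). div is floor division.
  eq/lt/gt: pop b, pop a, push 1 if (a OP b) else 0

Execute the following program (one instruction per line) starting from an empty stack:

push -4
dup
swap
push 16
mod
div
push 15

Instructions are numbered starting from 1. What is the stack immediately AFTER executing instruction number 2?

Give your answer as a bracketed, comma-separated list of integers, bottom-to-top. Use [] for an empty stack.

Step 1 ('push -4'): [-4]
Step 2 ('dup'): [-4, -4]

Answer: [-4, -4]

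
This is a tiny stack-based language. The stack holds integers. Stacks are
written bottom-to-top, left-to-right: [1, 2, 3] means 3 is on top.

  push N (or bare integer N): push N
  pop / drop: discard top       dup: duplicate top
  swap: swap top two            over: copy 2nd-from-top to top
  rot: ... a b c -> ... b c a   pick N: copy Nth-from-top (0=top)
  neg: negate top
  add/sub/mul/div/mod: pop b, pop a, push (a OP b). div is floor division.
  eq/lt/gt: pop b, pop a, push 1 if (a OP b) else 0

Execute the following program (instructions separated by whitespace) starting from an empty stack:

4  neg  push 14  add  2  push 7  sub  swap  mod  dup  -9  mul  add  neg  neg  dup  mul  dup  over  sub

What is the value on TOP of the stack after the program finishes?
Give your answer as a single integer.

After 'push 4': [4]
After 'neg': [-4]
After 'push 14': [-4, 14]
After 'add': [10]
After 'push 2': [10, 2]
After 'push 7': [10, 2, 7]
After 'sub': [10, -5]
After 'swap': [-5, 10]
After 'mod': [5]
After 'dup': [5, 5]
After 'push -9': [5, 5, -9]
After 'mul': [5, -45]
After 'add': [-40]
After 'neg': [40]
After 'neg': [-40]
After 'dup': [-40, -40]
After 'mul': [1600]
After 'dup': [1600, 1600]
After 'over': [1600, 1600, 1600]
After 'sub': [1600, 0]

Answer: 0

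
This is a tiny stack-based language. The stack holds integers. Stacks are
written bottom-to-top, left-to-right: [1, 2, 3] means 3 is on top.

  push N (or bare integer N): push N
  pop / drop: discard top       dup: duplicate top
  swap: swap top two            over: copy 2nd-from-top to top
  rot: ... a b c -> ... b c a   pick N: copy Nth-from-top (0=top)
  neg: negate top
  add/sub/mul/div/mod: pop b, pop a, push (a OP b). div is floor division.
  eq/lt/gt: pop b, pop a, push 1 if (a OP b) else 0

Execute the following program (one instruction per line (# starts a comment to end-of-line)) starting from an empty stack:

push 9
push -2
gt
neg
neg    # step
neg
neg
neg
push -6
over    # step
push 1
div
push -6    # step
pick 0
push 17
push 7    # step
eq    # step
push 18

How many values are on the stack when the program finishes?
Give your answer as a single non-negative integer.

Answer: 7

Derivation:
After 'push 9': stack = [9] (depth 1)
After 'push -2': stack = [9, -2] (depth 2)
After 'gt': stack = [1] (depth 1)
After 'neg': stack = [-1] (depth 1)
After 'neg': stack = [1] (depth 1)
After 'neg': stack = [-1] (depth 1)
After 'neg': stack = [1] (depth 1)
After 'neg': stack = [-1] (depth 1)
After 'push -6': stack = [-1, -6] (depth 2)
After 'over': stack = [-1, -6, -1] (depth 3)
After 'push 1': stack = [-1, -6, -1, 1] (depth 4)
After 'div': stack = [-1, -6, -1] (depth 3)
After 'push -6': stack = [-1, -6, -1, -6] (depth 4)
After 'pick 0': stack = [-1, -6, -1, -6, -6] (depth 5)
After 'push 17': stack = [-1, -6, -1, -6, -6, 17] (depth 6)
After 'push 7': stack = [-1, -6, -1, -6, -6, 17, 7] (depth 7)
After 'eq': stack = [-1, -6, -1, -6, -6, 0] (depth 6)
After 'push 18': stack = [-1, -6, -1, -6, -6, 0, 18] (depth 7)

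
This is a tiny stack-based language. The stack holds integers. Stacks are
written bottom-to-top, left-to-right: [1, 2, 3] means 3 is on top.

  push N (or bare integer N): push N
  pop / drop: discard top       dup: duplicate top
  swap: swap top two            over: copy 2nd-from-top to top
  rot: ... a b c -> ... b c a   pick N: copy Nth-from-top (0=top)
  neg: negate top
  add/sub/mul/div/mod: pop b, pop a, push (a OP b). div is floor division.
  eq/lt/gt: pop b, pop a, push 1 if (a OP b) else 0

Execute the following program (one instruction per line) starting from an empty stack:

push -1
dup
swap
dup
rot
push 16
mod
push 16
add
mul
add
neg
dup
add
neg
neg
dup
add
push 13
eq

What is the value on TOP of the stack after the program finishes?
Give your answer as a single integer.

After 'push -1': [-1]
After 'dup': [-1, -1]
After 'swap': [-1, -1]
After 'dup': [-1, -1, -1]
After 'rot': [-1, -1, -1]
After 'push 16': [-1, -1, -1, 16]
After 'mod': [-1, -1, 15]
After 'push 16': [-1, -1, 15, 16]
After 'add': [-1, -1, 31]
After 'mul': [-1, -31]
After 'add': [-32]
After 'neg': [32]
After 'dup': [32, 32]
After 'add': [64]
After 'neg': [-64]
After 'neg': [64]
After 'dup': [64, 64]
After 'add': [128]
After 'push 13': [128, 13]
After 'eq': [0]

Answer: 0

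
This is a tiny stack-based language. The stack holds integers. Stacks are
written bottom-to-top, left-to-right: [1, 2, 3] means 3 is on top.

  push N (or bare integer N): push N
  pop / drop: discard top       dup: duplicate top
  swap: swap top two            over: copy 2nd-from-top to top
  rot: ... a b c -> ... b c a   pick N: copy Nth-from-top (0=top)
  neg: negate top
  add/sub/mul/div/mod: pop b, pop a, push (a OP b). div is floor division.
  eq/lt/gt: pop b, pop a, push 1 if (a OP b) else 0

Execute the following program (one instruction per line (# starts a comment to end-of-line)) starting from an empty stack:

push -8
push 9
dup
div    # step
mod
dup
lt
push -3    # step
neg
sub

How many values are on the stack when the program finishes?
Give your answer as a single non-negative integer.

Answer: 1

Derivation:
After 'push -8': stack = [-8] (depth 1)
After 'push 9': stack = [-8, 9] (depth 2)
After 'dup': stack = [-8, 9, 9] (depth 3)
After 'div': stack = [-8, 1] (depth 2)
After 'mod': stack = [0] (depth 1)
After 'dup': stack = [0, 0] (depth 2)
After 'lt': stack = [0] (depth 1)
After 'push -3': stack = [0, -3] (depth 2)
After 'neg': stack = [0, 3] (depth 2)
After 'sub': stack = [-3] (depth 1)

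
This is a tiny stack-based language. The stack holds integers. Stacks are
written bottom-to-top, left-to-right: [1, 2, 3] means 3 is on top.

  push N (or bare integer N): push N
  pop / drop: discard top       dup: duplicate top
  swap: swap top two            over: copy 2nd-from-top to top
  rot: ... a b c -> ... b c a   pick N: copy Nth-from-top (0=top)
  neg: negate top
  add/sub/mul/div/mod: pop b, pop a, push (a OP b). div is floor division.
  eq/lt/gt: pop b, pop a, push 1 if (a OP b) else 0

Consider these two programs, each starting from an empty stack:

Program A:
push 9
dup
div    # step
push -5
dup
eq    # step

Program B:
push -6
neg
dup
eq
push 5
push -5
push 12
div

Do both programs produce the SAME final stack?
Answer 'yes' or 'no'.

Program A trace:
  After 'push 9': [9]
  After 'dup': [9, 9]
  After 'div': [1]
  After 'push -5': [1, -5]
  After 'dup': [1, -5, -5]
  After 'eq': [1, 1]
Program A final stack: [1, 1]

Program B trace:
  After 'push -6': [-6]
  After 'neg': [6]
  After 'dup': [6, 6]
  After 'eq': [1]
  After 'push 5': [1, 5]
  After 'push -5': [1, 5, -5]
  After 'push 12': [1, 5, -5, 12]
  After 'div': [1, 5, -1]
Program B final stack: [1, 5, -1]
Same: no

Answer: no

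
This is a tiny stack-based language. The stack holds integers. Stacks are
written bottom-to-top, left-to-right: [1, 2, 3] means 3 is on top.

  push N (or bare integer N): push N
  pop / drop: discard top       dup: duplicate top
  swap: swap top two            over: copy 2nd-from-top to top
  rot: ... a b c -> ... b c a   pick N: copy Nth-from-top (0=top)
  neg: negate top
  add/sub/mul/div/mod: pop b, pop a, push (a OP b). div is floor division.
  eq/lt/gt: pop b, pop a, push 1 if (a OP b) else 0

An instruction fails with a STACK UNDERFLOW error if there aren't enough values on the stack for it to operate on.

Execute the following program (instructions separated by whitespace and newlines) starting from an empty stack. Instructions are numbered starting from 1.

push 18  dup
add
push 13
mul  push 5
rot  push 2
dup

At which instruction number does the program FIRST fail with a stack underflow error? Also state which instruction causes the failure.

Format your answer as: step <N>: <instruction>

Answer: step 7: rot

Derivation:
Step 1 ('push 18'): stack = [18], depth = 1
Step 2 ('dup'): stack = [18, 18], depth = 2
Step 3 ('add'): stack = [36], depth = 1
Step 4 ('push 13'): stack = [36, 13], depth = 2
Step 5 ('mul'): stack = [468], depth = 1
Step 6 ('push 5'): stack = [468, 5], depth = 2
Step 7 ('rot'): needs 3 value(s) but depth is 2 — STACK UNDERFLOW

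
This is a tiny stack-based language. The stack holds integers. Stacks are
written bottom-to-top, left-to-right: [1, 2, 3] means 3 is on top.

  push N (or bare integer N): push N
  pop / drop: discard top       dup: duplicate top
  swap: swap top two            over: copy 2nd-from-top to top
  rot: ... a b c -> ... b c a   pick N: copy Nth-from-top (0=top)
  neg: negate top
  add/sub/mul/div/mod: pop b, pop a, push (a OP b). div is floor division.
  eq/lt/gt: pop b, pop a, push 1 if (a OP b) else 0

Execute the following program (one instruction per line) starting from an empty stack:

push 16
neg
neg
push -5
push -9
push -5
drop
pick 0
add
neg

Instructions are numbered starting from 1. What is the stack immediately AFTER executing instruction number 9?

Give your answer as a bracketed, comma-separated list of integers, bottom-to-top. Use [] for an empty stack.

Answer: [16, -5, -18]

Derivation:
Step 1 ('push 16'): [16]
Step 2 ('neg'): [-16]
Step 3 ('neg'): [16]
Step 4 ('push -5'): [16, -5]
Step 5 ('push -9'): [16, -5, -9]
Step 6 ('push -5'): [16, -5, -9, -5]
Step 7 ('drop'): [16, -5, -9]
Step 8 ('pick 0'): [16, -5, -9, -9]
Step 9 ('add'): [16, -5, -18]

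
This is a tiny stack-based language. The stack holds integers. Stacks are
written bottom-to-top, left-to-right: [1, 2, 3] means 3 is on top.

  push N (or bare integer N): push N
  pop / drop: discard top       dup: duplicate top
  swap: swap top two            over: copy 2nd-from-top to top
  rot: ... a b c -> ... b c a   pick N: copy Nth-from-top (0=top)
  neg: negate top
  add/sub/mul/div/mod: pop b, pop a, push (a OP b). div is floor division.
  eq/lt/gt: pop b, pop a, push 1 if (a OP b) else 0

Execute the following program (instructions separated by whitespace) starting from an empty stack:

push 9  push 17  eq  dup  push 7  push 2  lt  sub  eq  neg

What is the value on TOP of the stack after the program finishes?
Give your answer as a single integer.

Answer: -1

Derivation:
After 'push 9': [9]
After 'push 17': [9, 17]
After 'eq': [0]
After 'dup': [0, 0]
After 'push 7': [0, 0, 7]
After 'push 2': [0, 0, 7, 2]
After 'lt': [0, 0, 0]
After 'sub': [0, 0]
After 'eq': [1]
After 'neg': [-1]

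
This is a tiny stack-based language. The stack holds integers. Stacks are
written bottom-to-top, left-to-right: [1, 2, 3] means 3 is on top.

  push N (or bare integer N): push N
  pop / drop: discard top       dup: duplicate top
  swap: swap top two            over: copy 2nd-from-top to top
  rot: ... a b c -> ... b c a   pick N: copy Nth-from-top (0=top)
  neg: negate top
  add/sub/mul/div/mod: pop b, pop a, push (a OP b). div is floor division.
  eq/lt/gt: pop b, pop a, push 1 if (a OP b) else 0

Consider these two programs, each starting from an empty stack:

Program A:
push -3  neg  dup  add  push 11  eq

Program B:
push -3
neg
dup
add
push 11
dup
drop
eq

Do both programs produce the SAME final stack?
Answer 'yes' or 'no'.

Answer: yes

Derivation:
Program A trace:
  After 'push -3': [-3]
  After 'neg': [3]
  After 'dup': [3, 3]
  After 'add': [6]
  After 'push 11': [6, 11]
  After 'eq': [0]
Program A final stack: [0]

Program B trace:
  After 'push -3': [-3]
  After 'neg': [3]
  After 'dup': [3, 3]
  After 'add': [6]
  After 'push 11': [6, 11]
  After 'dup': [6, 11, 11]
  After 'drop': [6, 11]
  After 'eq': [0]
Program B final stack: [0]
Same: yes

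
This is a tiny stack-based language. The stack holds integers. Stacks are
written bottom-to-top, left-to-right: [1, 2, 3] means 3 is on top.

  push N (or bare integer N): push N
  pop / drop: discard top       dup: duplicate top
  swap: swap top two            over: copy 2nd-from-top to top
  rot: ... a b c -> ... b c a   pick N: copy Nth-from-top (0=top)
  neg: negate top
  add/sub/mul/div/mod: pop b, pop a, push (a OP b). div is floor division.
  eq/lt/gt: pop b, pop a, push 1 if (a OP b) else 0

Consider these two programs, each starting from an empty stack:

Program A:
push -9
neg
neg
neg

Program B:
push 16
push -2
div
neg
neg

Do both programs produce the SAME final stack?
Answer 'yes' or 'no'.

Program A trace:
  After 'push -9': [-9]
  After 'neg': [9]
  After 'neg': [-9]
  After 'neg': [9]
Program A final stack: [9]

Program B trace:
  After 'push 16': [16]
  After 'push -2': [16, -2]
  After 'div': [-8]
  After 'neg': [8]
  After 'neg': [-8]
Program B final stack: [-8]
Same: no

Answer: no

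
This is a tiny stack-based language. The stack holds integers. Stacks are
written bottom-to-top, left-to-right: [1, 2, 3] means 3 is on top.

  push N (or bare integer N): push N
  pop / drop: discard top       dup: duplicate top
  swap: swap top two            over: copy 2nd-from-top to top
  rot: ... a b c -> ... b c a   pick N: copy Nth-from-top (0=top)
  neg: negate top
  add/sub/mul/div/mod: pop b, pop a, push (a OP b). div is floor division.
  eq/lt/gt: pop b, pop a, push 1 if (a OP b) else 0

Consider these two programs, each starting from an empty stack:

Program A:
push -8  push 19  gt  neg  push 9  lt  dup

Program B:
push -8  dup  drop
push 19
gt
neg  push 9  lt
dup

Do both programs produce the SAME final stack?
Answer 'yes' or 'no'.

Answer: yes

Derivation:
Program A trace:
  After 'push -8': [-8]
  After 'push 19': [-8, 19]
  After 'gt': [0]
  After 'neg': [0]
  After 'push 9': [0, 9]
  After 'lt': [1]
  After 'dup': [1, 1]
Program A final stack: [1, 1]

Program B trace:
  After 'push -8': [-8]
  After 'dup': [-8, -8]
  After 'drop': [-8]
  After 'push 19': [-8, 19]
  After 'gt': [0]
  After 'neg': [0]
  After 'push 9': [0, 9]
  After 'lt': [1]
  After 'dup': [1, 1]
Program B final stack: [1, 1]
Same: yes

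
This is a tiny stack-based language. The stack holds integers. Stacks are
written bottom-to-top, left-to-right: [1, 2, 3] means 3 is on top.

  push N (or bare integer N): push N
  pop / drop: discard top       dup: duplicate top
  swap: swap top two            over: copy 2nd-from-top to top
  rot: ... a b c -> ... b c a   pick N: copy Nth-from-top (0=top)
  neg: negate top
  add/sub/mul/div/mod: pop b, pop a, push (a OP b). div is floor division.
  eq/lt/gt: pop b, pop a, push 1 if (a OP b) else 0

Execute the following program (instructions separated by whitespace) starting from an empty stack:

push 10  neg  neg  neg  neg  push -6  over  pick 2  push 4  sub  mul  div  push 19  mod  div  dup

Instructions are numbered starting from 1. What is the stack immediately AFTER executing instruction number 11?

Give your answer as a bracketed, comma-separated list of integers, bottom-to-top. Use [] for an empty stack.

Step 1 ('push 10'): [10]
Step 2 ('neg'): [-10]
Step 3 ('neg'): [10]
Step 4 ('neg'): [-10]
Step 5 ('neg'): [10]
Step 6 ('push -6'): [10, -6]
Step 7 ('over'): [10, -6, 10]
Step 8 ('pick 2'): [10, -6, 10, 10]
Step 9 ('push 4'): [10, -6, 10, 10, 4]
Step 10 ('sub'): [10, -6, 10, 6]
Step 11 ('mul'): [10, -6, 60]

Answer: [10, -6, 60]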